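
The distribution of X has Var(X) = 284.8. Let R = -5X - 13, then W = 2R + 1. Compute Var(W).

Var(W) = 28480

Var(R) = (-5)²·284.8 = 7120.
Var(W) = 2²·7120 = 28480.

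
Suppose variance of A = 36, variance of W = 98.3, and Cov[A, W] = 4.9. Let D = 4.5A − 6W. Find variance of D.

variance of D = a²·variance of A + b²·variance of W + 2ab·Cov[A, W] with a = 4.5, b = -6.
= 4.5²·36 + (-6)²·98.3 + 2·4.5·(-6)·4.9
= 729 + 3538.8 + (-264.6) = 4003.2.

variance of D = 4003.2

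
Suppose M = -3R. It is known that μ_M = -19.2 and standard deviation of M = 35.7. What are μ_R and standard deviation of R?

μ_R = 6.4, standard deviation of R = 11.9

From M = -3R: μ_M = a·μ_R + b, so μ_R = (μ_M − b)/a = (-19.2 − 0)/(-3) = 6.4.
standard deviation of M = |a|·standard deviation of R, so standard deviation of R = 35.7/|-3| = 11.9.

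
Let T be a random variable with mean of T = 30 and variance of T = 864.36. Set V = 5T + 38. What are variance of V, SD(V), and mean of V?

V = 5T + 38 is linear with a = 5, b = 38.
variance of V = a²·variance of T = 5²·864.36 = 21609 (the additive constant 38 does not affect variance).
SD(T) = √864.36 = 29.4.
SD(V) = |a|·SD(T) = |5|·29.4 = 147.
mean of V = a·mean of T + b = 5·30 + 38 = 188.

variance of V = 21609, SD(V) = 147, mean of V = 188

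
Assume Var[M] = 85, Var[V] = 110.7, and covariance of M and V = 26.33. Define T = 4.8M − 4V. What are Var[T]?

Var[T] = 2718.528

Var[T] = a²·Var[M] + b²·Var[V] + 2ab·covariance of M and V with a = 4.8, b = -4.
= 4.8²·85 + (-4)²·110.7 + 2·4.8·(-4)·26.33
= 1958.4 + 1771.2 + (-1011.072) = 2718.528.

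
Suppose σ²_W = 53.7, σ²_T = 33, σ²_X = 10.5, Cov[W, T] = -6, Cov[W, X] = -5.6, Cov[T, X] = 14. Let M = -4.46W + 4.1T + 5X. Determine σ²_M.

σ²_M = a²·σ²_W + b²·σ²_T + c²·σ²_X + 2ab·Cov[W, T] + 2ac·Cov[W, X] + 2bc·Cov[T, X], with a = -4.46, b = 4.1, c = 5.
= 1068.17892 + 554.73 + 262.5 + 219.432 + 249.76 + 574
= 2928.60092.

σ²_M = 2928.60092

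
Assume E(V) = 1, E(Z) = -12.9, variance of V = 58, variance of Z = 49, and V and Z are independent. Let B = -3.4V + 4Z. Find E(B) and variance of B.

E(B) = -55, variance of B = 1454.48

E(B) = (-3.4)·E(V) + 4·E(Z) = (-3.4)·1 + 4·(-12.9) = -55.
variance of B = a²·variance of V + b²·variance of Z + 2ab·covariance of V and Z with a = -3.4, b = 4.
Independence gives covariance of V and Z = 0.
= (-3.4)²·58 + 4²·49 + 2·(-3.4)·4·0
= 670.48 + 784 + 0 = 1454.48.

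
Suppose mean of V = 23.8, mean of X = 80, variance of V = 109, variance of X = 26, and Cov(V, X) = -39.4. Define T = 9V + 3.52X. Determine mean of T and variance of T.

mean of T = 495.8, variance of T = 6654.7664

mean of T = 9·mean of V + 3.52·mean of X = 9·23.8 + 3.52·80 = 495.8.
variance of T = a²·variance of V + b²·variance of X + 2ab·Cov(V, X) with a = 9, b = 3.52.
= 9²·109 + 3.52²·26 + 2·9·3.52·(-39.4)
= 8829 + 322.1504 + (-2496.384) = 6654.7664.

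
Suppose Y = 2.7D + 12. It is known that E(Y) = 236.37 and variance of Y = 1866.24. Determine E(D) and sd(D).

E(D) = 83.1, sd(D) = 16

From Y = 2.7D + 12: E(Y) = a·E(D) + b, so E(D) = (E(Y) − b)/a = (236.37 − 12)/2.7 = 83.1.
sd(Y) = √1866.24 = 43.2.
sd(Y) = |a|·sd(D), so sd(D) = 43.2/|2.7| = 16.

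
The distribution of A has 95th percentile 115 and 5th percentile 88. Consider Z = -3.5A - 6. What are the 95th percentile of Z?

95th percentile of Z = -314

Since a = -3.5 < 0 the transformation is decreasing, reversing order: the 95th percentile of Z corresponds to the 5th percentile of A.
So P_{95}(Z) = a·P_{5}(A) + b = (-3.5)·88 + (-6) = -314.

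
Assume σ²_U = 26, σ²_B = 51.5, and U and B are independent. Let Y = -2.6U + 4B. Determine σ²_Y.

σ²_Y = a²·σ²_U + b²·σ²_B + 2ab·Cov[U, B] with a = -2.6, b = 4.
Independence gives Cov[U, B] = 0.
= (-2.6)²·26 + 4²·51.5 + 2·(-2.6)·4·0
= 175.76 + 824 + 0 = 999.76.

σ²_Y = 999.76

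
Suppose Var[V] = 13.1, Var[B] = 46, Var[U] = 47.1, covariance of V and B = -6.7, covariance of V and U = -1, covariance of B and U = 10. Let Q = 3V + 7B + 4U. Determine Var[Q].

Var[Q] = a²·Var[V] + b²·Var[B] + c²·Var[U] + 2ab·covariance of V and B + 2ac·covariance of V and U + 2bc·covariance of B and U, with a = 3, b = 7, c = 4.
= 117.9 + 2254 + 753.6 + (-281.4) + (-24) + 560
= 3380.1.

Var[Q] = 3380.1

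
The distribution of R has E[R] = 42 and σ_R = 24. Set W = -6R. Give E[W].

W = -6R is linear with a = -6, b = 0.
E[W] = a·E[R] + b = (-6)·42 = -252.

E[W] = -252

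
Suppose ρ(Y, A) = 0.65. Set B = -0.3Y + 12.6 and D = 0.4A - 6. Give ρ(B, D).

Linear rescalings preserve |correlation|; the slopes -0.3 and 0.4 have opposite signs, so the correlation flips sign: ρ(B, D) = −ρ(Y, A) = -0.65.

ρ(B, D) = -0.65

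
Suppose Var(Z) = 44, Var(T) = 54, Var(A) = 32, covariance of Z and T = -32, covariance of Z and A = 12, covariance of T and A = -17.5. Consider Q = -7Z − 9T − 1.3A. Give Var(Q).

Var(Q) = a²·Var(Z) + b²·Var(T) + c²·Var(A) + 2ab·covariance of Z and T + 2ac·covariance of Z and A + 2bc·covariance of T and A, with a = -7, b = -9, c = -1.3.
= 2156 + 4374 + 54.08 + (-4032) + 218.4 + (-409.5)
= 2360.98.

Var(Q) = 2360.98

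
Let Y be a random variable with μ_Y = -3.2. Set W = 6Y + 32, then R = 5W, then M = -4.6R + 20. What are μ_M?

μ_M = -274.4

μ_W = 6·(-3.2) + 32 = 12.8.
μ_R = 5·12.8 = 64.
μ_M = (-4.6)·64 + 20 = -274.4.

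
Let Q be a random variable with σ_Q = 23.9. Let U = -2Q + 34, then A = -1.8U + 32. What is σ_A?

σ_U = |-2|·23.9 = 47.8.
σ_A = |-1.8|·47.8 = 86.04.

σ_A = 86.04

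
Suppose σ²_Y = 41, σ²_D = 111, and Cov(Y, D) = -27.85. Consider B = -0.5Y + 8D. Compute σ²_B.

σ²_B = 7337.05

σ²_B = a²·σ²_Y + b²·σ²_D + 2ab·Cov(Y, D) with a = -0.5, b = 8.
= (-0.5)²·41 + 8²·111 + 2·(-0.5)·8·(-27.85)
= 10.25 + 7104 + 222.8 = 7337.05.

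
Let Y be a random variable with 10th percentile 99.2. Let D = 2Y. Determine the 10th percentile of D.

Since a = 2 > 0 the transformation is increasing, so the 10th percentile of D = a·(P_{10} of Y) + b = 2·99.2 = 198.4.

10th percentile of D = 198.4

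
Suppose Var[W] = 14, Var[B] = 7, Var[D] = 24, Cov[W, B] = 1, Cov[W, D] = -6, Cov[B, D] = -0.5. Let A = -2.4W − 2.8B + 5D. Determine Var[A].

Var[A] = a²·Var[W] + b²·Var[B] + c²·Var[D] + 2ab·Cov[W, B] + 2ac·Cov[W, D] + 2bc·Cov[B, D], with a = -2.4, b = -2.8, c = 5.
= 80.64 + 54.88 + 600 + 13.44 + 144 + 14
= 906.96.

Var[A] = 906.96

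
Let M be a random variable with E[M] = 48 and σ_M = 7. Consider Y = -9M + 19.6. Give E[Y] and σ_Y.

E[Y] = -412.4, σ_Y = 63

Y = -9M + 19.6 is linear with a = -9, b = 19.6.
E[Y] = a·E[M] + b = (-9)·48 + 19.6 = -412.4.
σ_Y = |a|·σ_M = |-9|·7 = 63.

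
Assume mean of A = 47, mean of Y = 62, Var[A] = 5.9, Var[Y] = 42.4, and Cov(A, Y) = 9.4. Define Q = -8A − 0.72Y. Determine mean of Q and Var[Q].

mean of Q = -420.64, Var[Q] = 507.86816

mean of Q = (-8)·mean of A + (-0.72)·mean of Y = (-8)·47 + (-0.72)·62 = -420.64.
Var[Q] = a²·Var[A] + b²·Var[Y] + 2ab·Cov(A, Y) with a = -8, b = -0.72.
= (-8)²·5.9 + (-0.72)²·42.4 + 2·(-8)·(-0.72)·9.4
= 377.6 + 21.98016 + 108.288 = 507.86816.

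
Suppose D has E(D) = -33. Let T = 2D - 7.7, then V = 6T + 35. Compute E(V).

E(T) = 2·(-33) + (-7.7) = -73.7.
E(V) = 6·(-73.7) + 35 = -407.2.

E(V) = -407.2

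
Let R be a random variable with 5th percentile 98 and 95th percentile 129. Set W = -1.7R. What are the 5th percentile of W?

Since a = -1.7 < 0 the transformation is decreasing, reversing order: the 5th percentile of W corresponds to the 95th percentile of R.
So P_{5}(W) = a·P_{95}(R) + b = (-1.7)·129 = -219.3.

5th percentile of W = -219.3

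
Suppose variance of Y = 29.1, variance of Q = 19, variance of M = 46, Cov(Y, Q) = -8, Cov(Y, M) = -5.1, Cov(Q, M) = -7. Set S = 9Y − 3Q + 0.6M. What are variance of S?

variance of S = a²·variance of Y + b²·variance of Q + c²·variance of M + 2ab·Cov(Y, Q) + 2ac·Cov(Y, M) + 2bc·Cov(Q, M), with a = 9, b = -3, c = 0.6.
= 2357.1 + 171 + 16.56 + 432 + (-55.08) + 25.2
= 2946.78.

variance of S = 2946.78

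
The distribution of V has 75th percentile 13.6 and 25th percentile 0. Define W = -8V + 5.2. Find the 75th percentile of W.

75th percentile of W = 5.2

Since a = -8 < 0 the transformation is decreasing, reversing order: the 75th percentile of W corresponds to the 25th percentile of V.
So P_{75}(W) = a·P_{25}(V) + b = (-8)·0 + 5.2 = 5.2.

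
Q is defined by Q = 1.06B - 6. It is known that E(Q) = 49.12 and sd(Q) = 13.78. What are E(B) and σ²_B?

From Q = 1.06B - 6: E(Q) = a·E(B) + b, so E(B) = (E(Q) − b)/a = (49.12 − (-6))/1.06 = 52.
σ²_Q = 13.78² = 189.8884.
σ²_Q = a²·σ²_B, so σ²_B = 189.8884/1.06² = 169.

E(B) = 52, σ²_B = 169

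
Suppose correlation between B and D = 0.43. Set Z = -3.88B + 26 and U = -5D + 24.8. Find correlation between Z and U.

correlation between Z and U = 0.43

Linear rescalings preserve correlation up to sign; here the slopes -3.88 and -5 have the same sign, so correlation between Z and U = correlation between B and D = 0.43.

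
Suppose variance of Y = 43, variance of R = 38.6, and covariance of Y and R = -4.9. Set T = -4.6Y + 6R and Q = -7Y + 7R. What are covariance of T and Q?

By bilinearity, covariance of T and Q = ac·variance of Y + bd·variance of R + (ad+bc)·covariance of Y and R, with a=-4.6, b=6, c=-7, d=7.
ac·variance of Y = (-4.6)·(-7)·43 = 1384.6
bd·variance of R = 6·7·38.6 = 1621.2
(ad+bc)·covariance of Y and R = (-74.2)·(-4.9) = 363.58
covariance of T and Q = 1384.6 + 1621.2 + 363.58 = 3369.38.

covariance of T and Q = 3369.38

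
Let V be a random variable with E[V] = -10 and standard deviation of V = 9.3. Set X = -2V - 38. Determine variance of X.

variance of X = 345.96

X = -2V - 38 is linear with a = -2, b = -38.
variance of V = 9.3² = 86.49.
variance of X = a²·variance of V = (-2)²·86.49 = 345.96 (the additive constant -38 does not affect variance).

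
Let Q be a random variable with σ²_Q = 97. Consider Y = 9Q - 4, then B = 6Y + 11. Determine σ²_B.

σ²_B = 282852

σ²_Y = 9²·97 = 7857.
σ²_B = 6²·7857 = 282852.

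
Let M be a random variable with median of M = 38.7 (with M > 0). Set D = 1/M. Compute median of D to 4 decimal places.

median of D = 0.0258

1/M is monotone on this domain, so median of D = 1/(38.7) ≈ 0.0258.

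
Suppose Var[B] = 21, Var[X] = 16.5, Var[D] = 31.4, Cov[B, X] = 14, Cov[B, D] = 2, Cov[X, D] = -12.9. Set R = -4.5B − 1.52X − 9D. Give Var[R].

Var[R] = a²·Var[B] + b²·Var[X] + c²·Var[D] + 2ab·Cov[B, X] + 2ac·Cov[B, D] + 2bc·Cov[X, D], with a = -4.5, b = -1.52, c = -9.
= 425.25 + 38.1216 + 2543.4 + 191.52 + 162 + (-352.944)
= 3007.3476.

Var[R] = 3007.3476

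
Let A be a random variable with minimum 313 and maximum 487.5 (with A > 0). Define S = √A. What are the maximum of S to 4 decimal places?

max(S) = 22.0794

√A is increasing on this domain, so max(S) comes from max(A) = 487.5: max(S) = √(487.5) ≈ 22.0794.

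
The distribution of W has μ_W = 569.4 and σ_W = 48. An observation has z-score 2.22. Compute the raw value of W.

W = 675.96

W = μ_W + z·σ_W = 569.4 + 2.22·48 = 675.96.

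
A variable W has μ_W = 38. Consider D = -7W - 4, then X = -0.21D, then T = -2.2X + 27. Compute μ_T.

μ_D = (-7)·38 + (-4) = -270.
μ_X = (-0.21)·(-270) = 56.7.
μ_T = (-2.2)·56.7 + 27 = -97.74.

μ_T = -97.74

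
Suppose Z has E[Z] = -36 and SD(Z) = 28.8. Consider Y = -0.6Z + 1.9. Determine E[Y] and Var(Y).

Y = -0.6Z + 1.9 is linear with a = -0.6, b = 1.9.
E[Y] = a·E[Z] + b = (-0.6)·(-36) + 1.9 = 23.5.
Var(Z) = 28.8² = 829.44.
Var(Y) = a²·Var(Z) = (-0.6)²·829.44 = 298.5984 (the additive constant 1.9 does not affect variance).

E[Y] = 23.5, Var(Y) = 298.5984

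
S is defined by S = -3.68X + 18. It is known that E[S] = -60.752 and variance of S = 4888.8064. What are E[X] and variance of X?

From S = -3.68X + 18: E[S] = a·E[X] + b, so E[X] = (E[S] − b)/a = (-60.752 − 18)/(-3.68) = 21.4.
variance of S = a²·variance of X, so variance of X = 4888.8064/(-3.68)² = 361.

E[X] = 21.4, variance of X = 361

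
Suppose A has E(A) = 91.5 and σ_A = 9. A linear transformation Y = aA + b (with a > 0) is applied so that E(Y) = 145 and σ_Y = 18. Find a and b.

σ_Y = a·σ_A (a > 0), so a = 18/9 = 2.
E(Y) = a·E(A) + b, so b = 145 − 2·91.5 = -38.

a = 2, b = -38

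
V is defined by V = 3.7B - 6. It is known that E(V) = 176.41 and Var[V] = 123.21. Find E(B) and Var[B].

From V = 3.7B - 6: E(V) = a·E(B) + b, so E(B) = (E(V) − b)/a = (176.41 − (-6))/3.7 = 49.3.
Var[V] = a²·Var[B], so Var[B] = 123.21/3.7² = 9.

E(B) = 49.3, Var[B] = 9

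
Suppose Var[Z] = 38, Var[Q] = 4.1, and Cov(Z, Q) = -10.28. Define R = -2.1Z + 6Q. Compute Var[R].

Var[R] = a²·Var[Z] + b²·Var[Q] + 2ab·Cov(Z, Q) with a = -2.1, b = 6.
= (-2.1)²·38 + 6²·4.1 + 2·(-2.1)·6·(-10.28)
= 167.58 + 147.6 + 259.056 = 574.236.

Var[R] = 574.236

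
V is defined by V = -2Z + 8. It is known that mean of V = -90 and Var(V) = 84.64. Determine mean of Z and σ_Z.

From V = -2Z + 8: mean of V = a·mean of Z + b, so mean of Z = (mean of V − b)/a = (-90 − 8)/(-2) = 49.
σ_V = √84.64 = 9.2.
σ_V = |a|·σ_Z, so σ_Z = 9.2/|-2| = 4.6.

mean of Z = 49, σ_Z = 4.6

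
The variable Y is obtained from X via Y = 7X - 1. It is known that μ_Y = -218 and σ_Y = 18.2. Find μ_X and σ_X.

μ_X = -31, σ_X = 2.6

From Y = 7X - 1: μ_Y = a·μ_X + b, so μ_X = (μ_Y − b)/a = (-218 − (-1))/7 = -31.
σ_Y = |a|·σ_X, so σ_X = 18.2/|7| = 2.6.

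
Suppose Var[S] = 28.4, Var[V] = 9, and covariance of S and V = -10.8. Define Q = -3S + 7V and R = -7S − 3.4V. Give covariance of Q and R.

covariance of Q and R = 801.24

By bilinearity, covariance of Q and R = ac·Var[S] + bd·Var[V] + (ad+bc)·covariance of S and V, with a=-3, b=7, c=-7, d=-3.4.
ac·Var[S] = (-3)·(-7)·28.4 = 596.4
bd·Var[V] = 7·(-3.4)·9 = -214.2
(ad+bc)·covariance of S and V = (-38.8)·(-10.8) = 419.04
covariance of Q and R = 596.4 + (-214.2) + 419.04 = 801.24.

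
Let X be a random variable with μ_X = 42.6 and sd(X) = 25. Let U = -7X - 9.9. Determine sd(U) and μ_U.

U = -7X - 9.9 is linear with a = -7, b = -9.9.
sd(U) = |a|·sd(X) = |-7|·25 = 175.
μ_U = a·μ_X + b = (-7)·42.6 + (-9.9) = -308.1.

sd(U) = 175, μ_U = -308.1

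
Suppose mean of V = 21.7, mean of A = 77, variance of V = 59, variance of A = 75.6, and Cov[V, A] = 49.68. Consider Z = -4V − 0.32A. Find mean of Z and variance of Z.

mean of Z = -111.44, variance of Z = 1078.92224

mean of Z = (-4)·mean of V + (-0.32)·mean of A = (-4)·21.7 + (-0.32)·77 = -111.44.
variance of Z = a²·variance of V + b²·variance of A + 2ab·Cov[V, A] with a = -4, b = -0.32.
= (-4)²·59 + (-0.32)²·75.6 + 2·(-4)·(-0.32)·49.68
= 944 + 7.74144 + 127.1808 = 1078.92224.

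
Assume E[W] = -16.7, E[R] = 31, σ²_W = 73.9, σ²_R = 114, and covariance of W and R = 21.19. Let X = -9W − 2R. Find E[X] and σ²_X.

E[X] = (-9)·E[W] + (-2)·E[R] = (-9)·(-16.7) + (-2)·31 = 88.3.
σ²_X = a²·σ²_W + b²·σ²_R + 2ab·covariance of W and R with a = -9, b = -2.
= (-9)²·73.9 + (-2)²·114 + 2·(-9)·(-2)·21.19
= 5985.9 + 456 + 762.84 = 7204.74.

E[X] = 88.3, σ²_X = 7204.74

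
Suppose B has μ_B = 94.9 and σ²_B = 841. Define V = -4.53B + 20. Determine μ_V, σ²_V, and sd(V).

μ_V = -409.897, σ²_V = 17258.0769, sd(V) = 131.37

V = -4.53B + 20 is linear with a = -4.53, b = 20.
μ_V = a·μ_B + b = (-4.53)·94.9 + 20 = -409.897.
σ²_V = a²·σ²_B = (-4.53)²·841 = 17258.0769 (the additive constant 20 does not affect variance).
sd(B) = √841 = 29.
sd(V) = |a|·sd(B) = |-4.53|·29 = 131.37.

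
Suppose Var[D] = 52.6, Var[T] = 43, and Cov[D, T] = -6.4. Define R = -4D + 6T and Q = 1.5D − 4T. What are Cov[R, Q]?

By bilinearity, Cov[R, Q] = ac·Var[D] + bd·Var[T] + (ad+bc)·Cov[D, T], with a=-4, b=6, c=1.5, d=-4.
ac·Var[D] = (-4)·1.5·52.6 = -315.6
bd·Var[T] = 6·(-4)·43 = -1032
(ad+bc)·Cov[D, T] = (25)·(-6.4) = -160
Cov[R, Q] = -315.6 + (-1032) + (-160) = -1507.6.

Cov[R, Q] = -1507.6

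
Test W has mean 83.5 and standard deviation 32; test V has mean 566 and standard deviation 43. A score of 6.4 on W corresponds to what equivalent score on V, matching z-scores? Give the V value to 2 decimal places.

z = (6.4 − 83.5)/32 ≈ -2.4094.
V = 566 + z·43 = 566 + (6.4 − 83.5)·43/32 ≈ 462.40.

V = 462.40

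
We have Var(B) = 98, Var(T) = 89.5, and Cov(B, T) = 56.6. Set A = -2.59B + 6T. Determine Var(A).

Var(A) = a²·Var(B) + b²·Var(T) + 2ab·Cov(B, T) with a = -2.59, b = 6.
= (-2.59)²·98 + 6²·89.5 + 2·(-2.59)·6·56.6
= 657.3938 + 3222 + (-1759.128) = 2120.2658.

Var(A) = 2120.2658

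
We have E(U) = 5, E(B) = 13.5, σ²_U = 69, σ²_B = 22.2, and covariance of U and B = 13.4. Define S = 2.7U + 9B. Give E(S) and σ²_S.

E(S) = 2.7·E(U) + 9·E(B) = 2.7·5 + 9·13.5 = 135.
σ²_S = a²·σ²_U + b²·σ²_B + 2ab·covariance of U and B with a = 2.7, b = 9.
= 2.7²·69 + 9²·22.2 + 2·2.7·9·13.4
= 503.01 + 1798.2 + 651.24 = 2952.45.

E(S) = 135, σ²_S = 2952.45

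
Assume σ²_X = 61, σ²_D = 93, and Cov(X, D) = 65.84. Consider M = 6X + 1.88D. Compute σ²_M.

σ²_M = a²·σ²_X + b²·σ²_D + 2ab·Cov(X, D) with a = 6, b = 1.88.
= 6²·61 + 1.88²·93 + 2·6·1.88·65.84
= 2196 + 328.6992 + 1485.3504 = 4010.0496.

σ²_M = 4010.0496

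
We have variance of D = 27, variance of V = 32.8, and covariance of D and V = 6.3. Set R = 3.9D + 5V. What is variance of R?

variance of R = a²·variance of D + b²·variance of V + 2ab·covariance of D and V with a = 3.9, b = 5.
= 3.9²·27 + 5²·32.8 + 2·3.9·5·6.3
= 410.67 + 820 + 245.7 = 1476.37.

variance of R = 1476.37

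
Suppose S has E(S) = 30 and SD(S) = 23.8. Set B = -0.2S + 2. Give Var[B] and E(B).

B = -0.2S + 2 is linear with a = -0.2, b = 2.
Var[S] = 23.8² = 566.44.
Var[B] = a²·Var[S] = (-0.2)²·566.44 = 22.6576 (the additive constant 2 does not affect variance).
E(B) = a·E(S) + b = (-0.2)·30 + 2 = -4.

Var[B] = 22.6576, E(B) = -4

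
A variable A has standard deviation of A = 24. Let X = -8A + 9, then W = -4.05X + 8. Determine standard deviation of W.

standard deviation of X = |-8|·24 = 192.
standard deviation of W = |-4.05|·192 = 777.6.

standard deviation of W = 777.6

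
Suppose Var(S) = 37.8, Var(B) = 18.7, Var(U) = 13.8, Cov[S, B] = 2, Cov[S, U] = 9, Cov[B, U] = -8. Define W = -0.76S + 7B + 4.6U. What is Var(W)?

Var(W) = a²·Var(S) + b²·Var(B) + c²·Var(U) + 2ab·Cov[S, B] + 2ac·Cov[S, U] + 2bc·Cov[B, U], with a = -0.76, b = 7, c = 4.6.
= 21.83328 + 916.3 + 292.008 + (-21.28) + (-62.928) + (-515.2)
= 630.73328.

Var(W) = 630.73328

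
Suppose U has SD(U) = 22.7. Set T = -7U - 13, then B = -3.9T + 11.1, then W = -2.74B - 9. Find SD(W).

SD(T) = |-7|·22.7 = 158.9.
SD(B) = |-3.9|·158.9 = 619.71.
SD(W) = |-2.74|·619.71 = 1698.0054.

SD(W) = 1698.0054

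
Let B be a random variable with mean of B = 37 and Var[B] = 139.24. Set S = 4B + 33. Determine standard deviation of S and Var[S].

S = 4B + 33 is linear with a = 4, b = 33.
standard deviation of B = √139.24 = 11.8.
standard deviation of S = |a|·standard deviation of B = |4|·11.8 = 47.2.
Var[S] = a²·Var[B] = 4²·139.24 = 2227.84 (the additive constant 33 does not affect variance).

standard deviation of S = 47.2, Var[S] = 2227.84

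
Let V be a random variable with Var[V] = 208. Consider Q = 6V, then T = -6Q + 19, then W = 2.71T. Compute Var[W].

Var[Q] = 6²·208 = 7488.
Var[T] = (-6)²·7488 = 269568.
Var[W] = 2.71²·269568 = 1979734.3488.

Var[W] = 1979734.3488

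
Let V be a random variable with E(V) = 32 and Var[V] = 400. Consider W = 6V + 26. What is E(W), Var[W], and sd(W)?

E(W) = 218, Var[W] = 14400, sd(W) = 120

W = 6V + 26 is linear with a = 6, b = 26.
E(W) = a·E(V) + b = 6·32 + 26 = 218.
Var[W] = a²·Var[V] = 6²·400 = 14400 (the additive constant 26 does not affect variance).
sd(V) = √400 = 20.
sd(W) = |a|·sd(V) = |6|·20 = 120.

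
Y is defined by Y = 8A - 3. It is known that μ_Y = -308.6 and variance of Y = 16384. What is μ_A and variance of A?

From Y = 8A - 3: μ_Y = a·μ_A + b, so μ_A = (μ_Y − b)/a = (-308.6 − (-3))/8 = -38.2.
variance of Y = a²·variance of A, so variance of A = 16384/8² = 256.

μ_A = -38.2, variance of A = 256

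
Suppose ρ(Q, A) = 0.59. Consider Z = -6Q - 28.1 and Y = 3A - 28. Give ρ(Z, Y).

ρ(Z, Y) = -0.59

Linear rescalings preserve |correlation|; the slopes -6 and 3 have opposite signs, so the correlation flips sign: ρ(Z, Y) = −ρ(Q, A) = -0.59.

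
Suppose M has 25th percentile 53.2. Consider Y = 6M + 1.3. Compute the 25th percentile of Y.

25th percentile of Y = 320.5

Since a = 6 > 0 the transformation is increasing, so the 25th percentile of Y = a·(P_{25} of M) + b = 6·53.2 + 1.3 = 320.5.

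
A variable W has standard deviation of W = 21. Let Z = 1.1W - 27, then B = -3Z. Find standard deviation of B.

standard deviation of B = 69.3

standard deviation of Z = |1.1|·21 = 23.1.
standard deviation of B = |-3|·23.1 = 69.3.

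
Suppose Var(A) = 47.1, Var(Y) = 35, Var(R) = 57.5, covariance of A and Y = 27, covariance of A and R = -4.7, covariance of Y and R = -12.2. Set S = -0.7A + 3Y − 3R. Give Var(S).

Var(S) = 942.039

Var(S) = a²·Var(A) + b²·Var(Y) + c²·Var(R) + 2ab·covariance of A and Y + 2ac·covariance of A and R + 2bc·covariance of Y and R, with a = -0.7, b = 3, c = -3.
= 23.079 + 315 + 517.5 + (-113.4) + (-19.74) + 219.6
= 942.039.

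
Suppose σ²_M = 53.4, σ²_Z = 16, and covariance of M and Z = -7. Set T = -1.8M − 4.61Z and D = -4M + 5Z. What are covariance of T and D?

By bilinearity, covariance of T and D = ac·σ²_M + bd·σ²_Z + (ad+bc)·covariance of M and Z, with a=-1.8, b=-4.61, c=-4, d=5.
ac·σ²_M = (-1.8)·(-4)·53.4 = 384.48
bd·σ²_Z = (-4.61)·5·16 = -368.8
(ad+bc)·covariance of M and Z = (9.44)·(-7) = -66.08
covariance of T and D = 384.48 + (-368.8) + (-66.08) = -50.4.

covariance of T and D = -50.4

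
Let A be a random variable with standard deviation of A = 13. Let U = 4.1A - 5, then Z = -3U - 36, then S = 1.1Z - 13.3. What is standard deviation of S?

standard deviation of S = 175.89

standard deviation of U = |4.1|·13 = 53.3.
standard deviation of Z = |-3|·53.3 = 159.9.
standard deviation of S = |1.1|·159.9 = 175.89.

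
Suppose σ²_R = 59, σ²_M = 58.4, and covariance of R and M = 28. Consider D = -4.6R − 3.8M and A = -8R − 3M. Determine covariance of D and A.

By bilinearity, covariance of D and A = ac·σ²_R + bd·σ²_M + (ad+bc)·covariance of R and M, with a=-4.6, b=-3.8, c=-8, d=-3.
ac·σ²_R = (-4.6)·(-8)·59 = 2171.2
bd·σ²_M = (-3.8)·(-3)·58.4 = 665.76
(ad+bc)·covariance of R and M = (44.2)·28 = 1237.6
covariance of D and A = 2171.2 + 665.76 + 1237.6 = 4074.56.

covariance of D and A = 4074.56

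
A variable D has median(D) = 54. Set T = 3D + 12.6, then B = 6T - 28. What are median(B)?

median(B) = 1019.6

median(T) = 3·54 + 12.6 = 174.6.
median(B) = 6·174.6 + (-28) = 1019.6.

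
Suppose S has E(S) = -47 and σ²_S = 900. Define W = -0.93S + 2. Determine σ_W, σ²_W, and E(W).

σ_W = 27.9, σ²_W = 778.41, E(W) = 45.71

W = -0.93S + 2 is linear with a = -0.93, b = 2.
σ_S = √900 = 30.
σ_W = |a|·σ_S = |-0.93|·30 = 27.9.
σ²_W = a²·σ²_S = (-0.93)²·900 = 778.41 (the additive constant 2 does not affect variance).
E(W) = a·E(S) + b = (-0.93)·(-47) + 2 = 45.71.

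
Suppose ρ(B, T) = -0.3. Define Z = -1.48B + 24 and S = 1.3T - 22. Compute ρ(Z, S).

ρ(Z, S) = 0.3

Linear rescalings preserve |correlation|; the slopes -1.48 and 1.3 have opposite signs, so the correlation flips sign: ρ(Z, S) = −ρ(B, T) = 0.3.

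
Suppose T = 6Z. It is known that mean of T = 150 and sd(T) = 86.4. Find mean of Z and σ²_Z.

mean of Z = 25, σ²_Z = 207.36

From T = 6Z: mean of T = a·mean of Z + b, so mean of Z = (mean of T − b)/a = (150 − 0)/6 = 25.
σ²_T = 86.4² = 7464.96.
σ²_T = a²·σ²_Z, so σ²_Z = 7464.96/6² = 207.36.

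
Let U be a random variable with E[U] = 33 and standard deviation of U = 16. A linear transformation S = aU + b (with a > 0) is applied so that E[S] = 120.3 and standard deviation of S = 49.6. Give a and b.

a = 3.1, b = 18

standard deviation of S = a·standard deviation of U (a > 0), so a = 49.6/16 = 3.1.
E[S] = a·E[U] + b, so b = 120.3 − 3.1·33 = 18.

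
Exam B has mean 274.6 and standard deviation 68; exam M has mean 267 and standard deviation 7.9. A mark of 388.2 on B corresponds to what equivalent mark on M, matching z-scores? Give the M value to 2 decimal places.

M = 280.20

z = (388.2 − 274.6)/68 ≈ 1.6706.
M = 267 + z·7.9 = 267 + (388.2 − 274.6)·7.9/68 ≈ 280.20.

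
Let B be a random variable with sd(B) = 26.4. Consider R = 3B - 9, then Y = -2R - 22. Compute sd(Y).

sd(Y) = 158.4

sd(R) = |3|·26.4 = 79.2.
sd(Y) = |-2|·79.2 = 158.4.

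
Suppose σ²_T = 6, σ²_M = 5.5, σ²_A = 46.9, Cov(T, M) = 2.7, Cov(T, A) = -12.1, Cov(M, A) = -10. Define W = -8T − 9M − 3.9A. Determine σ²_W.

σ²_W = 474.609

σ²_W = a²·σ²_T + b²·σ²_M + c²·σ²_A + 2ab·Cov(T, M) + 2ac·Cov(T, A) + 2bc·Cov(M, A), with a = -8, b = -9, c = -3.9.
= 384 + 445.5 + 713.349 + 388.8 + (-755.04) + (-702)
= 474.609.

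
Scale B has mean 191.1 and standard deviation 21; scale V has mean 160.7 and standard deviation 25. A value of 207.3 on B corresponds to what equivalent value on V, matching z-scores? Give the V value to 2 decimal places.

z = (207.3 − 191.1)/21 ≈ 0.7714.
V = 160.7 + z·25 = 160.7 + (207.3 − 191.1)·25/21 ≈ 179.99.

V = 179.99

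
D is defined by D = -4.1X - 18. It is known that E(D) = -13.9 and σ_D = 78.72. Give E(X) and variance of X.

From D = -4.1X - 18: E(D) = a·E(X) + b, so E(X) = (E(D) − b)/a = (-13.9 − (-18))/(-4.1) = -1.
variance of D = 78.72² = 6196.8384.
variance of D = a²·variance of X, so variance of X = 6196.8384/(-4.1)² = 368.64.

E(X) = -1, variance of X = 368.64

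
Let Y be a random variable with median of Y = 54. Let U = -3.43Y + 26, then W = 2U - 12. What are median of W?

median of U = (-3.43)·54 + 26 = -159.22.
median of W = 2·(-159.22) + (-12) = -330.44.

median of W = -330.44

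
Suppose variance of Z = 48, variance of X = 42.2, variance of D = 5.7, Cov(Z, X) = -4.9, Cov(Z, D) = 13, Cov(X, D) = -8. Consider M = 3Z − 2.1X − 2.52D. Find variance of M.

variance of M = a²·variance of Z + b²·variance of X + c²·variance of D + 2ab·Cov(Z, X) + 2ac·Cov(Z, D) + 2bc·Cov(X, D), with a = 3, b = -2.1, c = -2.52.
= 432 + 186.102 + 36.19728 + 61.74 + (-196.56) + (-84.672)
= 434.80728.

variance of M = 434.80728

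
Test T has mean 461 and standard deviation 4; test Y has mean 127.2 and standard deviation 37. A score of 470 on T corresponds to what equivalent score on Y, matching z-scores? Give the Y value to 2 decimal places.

z = (470 − 461)/4 = 2.25.
Y = 127.2 + z·37 = 127.2 + (470 − 461)·37/4 = 210.45.

Y = 210.45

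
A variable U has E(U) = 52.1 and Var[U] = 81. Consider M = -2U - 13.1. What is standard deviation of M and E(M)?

standard deviation of M = 18, E(M) = -117.3

M = -2U - 13.1 is linear with a = -2, b = -13.1.
standard deviation of U = √81 = 9.
standard deviation of M = |a|·standard deviation of U = |-2|·9 = 18.
E(M) = a·E(U) + b = (-2)·52.1 + (-13.1) = -117.3.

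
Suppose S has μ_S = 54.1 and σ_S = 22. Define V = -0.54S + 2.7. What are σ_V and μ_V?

V = -0.54S + 2.7 is linear with a = -0.54, b = 2.7.
σ_V = |a|·σ_S = |-0.54|·22 = 11.88.
μ_V = a·μ_S + b = (-0.54)·54.1 + 2.7 = -26.514.

σ_V = 11.88, μ_V = -26.514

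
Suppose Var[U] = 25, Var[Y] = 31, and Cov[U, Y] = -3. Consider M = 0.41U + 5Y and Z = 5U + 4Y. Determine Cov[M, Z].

By bilinearity, Cov[M, Z] = ac·Var[U] + bd·Var[Y] + (ad+bc)·Cov[U, Y], with a=0.41, b=5, c=5, d=4.
ac·Var[U] = 0.41·5·25 = 51.25
bd·Var[Y] = 5·4·31 = 620
(ad+bc)·Cov[U, Y] = (26.64)·(-3) = -79.92
Cov[M, Z] = 51.25 + 620 + (-79.92) = 591.33.

Cov[M, Z] = 591.33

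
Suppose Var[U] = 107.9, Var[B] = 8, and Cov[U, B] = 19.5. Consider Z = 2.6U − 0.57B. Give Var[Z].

Var[Z] = 674.2052

Var[Z] = a²·Var[U] + b²·Var[B] + 2ab·Cov[U, B] with a = 2.6, b = -0.57.
= 2.6²·107.9 + (-0.57)²·8 + 2·2.6·(-0.57)·19.5
= 729.404 + 2.5992 + (-57.798) = 674.2052.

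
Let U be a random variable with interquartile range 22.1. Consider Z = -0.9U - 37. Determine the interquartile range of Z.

Under Z = aU + b, IQR(Z) = |a|·IQR(U) = |-0.9|·22.1 = 19.89 (shifts cancel; spread scales by |a|).

IQR(Z) = 19.89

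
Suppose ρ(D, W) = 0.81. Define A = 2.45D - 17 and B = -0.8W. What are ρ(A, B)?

Linear rescalings preserve |correlation|; the slopes 2.45 and -0.8 have opposite signs, so the correlation flips sign: ρ(A, B) = −ρ(D, W) = -0.81.

ρ(A, B) = -0.81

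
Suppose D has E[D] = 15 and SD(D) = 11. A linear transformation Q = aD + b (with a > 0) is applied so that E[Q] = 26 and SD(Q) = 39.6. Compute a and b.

SD(Q) = a·SD(D) (a > 0), so a = 39.6/11 = 3.6.
E[Q] = a·E[D] + b, so b = 26 − 3.6·15 = -28.

a = 3.6, b = -28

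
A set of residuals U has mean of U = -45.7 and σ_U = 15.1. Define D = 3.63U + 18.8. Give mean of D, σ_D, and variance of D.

D = 3.63U + 18.8 is linear with a = 3.63, b = 18.8.
mean of D = a·mean of U + b = 3.63·(-45.7) + 18.8 = -147.091.
σ_D = |a|·σ_U = |3.63|·15.1 = 54.813.
variance of U = 15.1² = 228.01.
variance of D = a²·variance of U = 3.63²·228.01 = 3004.464969 (the additive constant 18.8 does not affect variance).

mean of D = -147.091, σ_D = 54.813, variance of D = 3004.464969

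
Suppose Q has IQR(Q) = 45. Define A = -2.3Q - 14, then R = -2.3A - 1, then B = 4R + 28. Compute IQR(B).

IQR(B) = 952.2

IQR(A) = |-2.3|·45 = 103.5.
IQR(R) = |-2.3|·103.5 = 238.05.
IQR(B) = |4|·238.05 = 952.2.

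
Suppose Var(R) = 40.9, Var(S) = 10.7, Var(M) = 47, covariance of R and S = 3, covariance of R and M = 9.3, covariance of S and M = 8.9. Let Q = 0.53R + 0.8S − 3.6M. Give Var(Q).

Var(Q) = a²·Var(R) + b²·Var(S) + c²·Var(M) + 2ab·covariance of R and S + 2ac·covariance of R and M + 2bc·covariance of S and M, with a = 0.53, b = 0.8, c = -3.6.
= 11.48881 + 6.848 + 609.12 + 2.544 + (-35.4888) + (-51.264)
= 543.24801.

Var(Q) = 543.24801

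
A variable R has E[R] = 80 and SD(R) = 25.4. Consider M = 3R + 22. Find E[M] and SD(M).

E[M] = 262, SD(M) = 76.2

M = 3R + 22 is linear with a = 3, b = 22.
E[M] = a·E[R] + b = 3·80 + 22 = 262.
SD(M) = |a|·SD(R) = |3|·25.4 = 76.2.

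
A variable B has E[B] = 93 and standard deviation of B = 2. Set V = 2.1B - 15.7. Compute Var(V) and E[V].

V = 2.1B - 15.7 is linear with a = 2.1, b = -15.7.
Var(B) = 2² = 4.
Var(V) = a²·Var(B) = 2.1²·4 = 17.64 (the additive constant -15.7 does not affect variance).
E[V] = a·E[B] + b = 2.1·93 + (-15.7) = 179.6.

Var(V) = 17.64, E[V] = 179.6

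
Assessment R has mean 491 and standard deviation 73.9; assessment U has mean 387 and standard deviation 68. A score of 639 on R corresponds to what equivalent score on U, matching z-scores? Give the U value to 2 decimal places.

U = 523.18

z = (639 − 491)/73.9 ≈ 2.0027.
U = 387 + z·68 = 387 + (639 − 491)·68/73.9 ≈ 523.18.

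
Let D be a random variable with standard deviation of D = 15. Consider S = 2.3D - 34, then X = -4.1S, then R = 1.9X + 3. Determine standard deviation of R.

standard deviation of R = 268.755

standard deviation of S = |2.3|·15 = 34.5.
standard deviation of X = |-4.1|·34.5 = 141.45.
standard deviation of R = |1.9|·141.45 = 268.755.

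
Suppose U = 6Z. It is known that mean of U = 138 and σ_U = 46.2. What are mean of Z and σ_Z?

mean of Z = 23, σ_Z = 7.7

From U = 6Z: mean of U = a·mean of Z + b, so mean of Z = (mean of U − b)/a = (138 − 0)/6 = 23.
σ_U = |a|·σ_Z, so σ_Z = 46.2/|6| = 7.7.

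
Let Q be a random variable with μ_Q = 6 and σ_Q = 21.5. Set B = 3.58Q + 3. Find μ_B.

B = 3.58Q + 3 is linear with a = 3.58, b = 3.
μ_B = a·μ_Q + b = 3.58·6 + 3 = 24.48.

μ_B = 24.48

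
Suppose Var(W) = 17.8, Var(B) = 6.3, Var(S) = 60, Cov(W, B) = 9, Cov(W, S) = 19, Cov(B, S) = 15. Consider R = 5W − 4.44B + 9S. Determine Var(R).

Var(R) = 5540.79568

Var(R) = a²·Var(W) + b²·Var(B) + c²·Var(S) + 2ab·Cov(W, B) + 2ac·Cov(W, S) + 2bc·Cov(B, S), with a = 5, b = -4.44, c = 9.
= 445 + 124.19568 + 4860 + (-399.6) + 1710 + (-1198.8)
= 5540.79568.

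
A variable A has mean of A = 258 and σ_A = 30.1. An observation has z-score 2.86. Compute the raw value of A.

A = 344.086

A = mean of A + z·σ_A = 258 + 2.86·30.1 = 344.086.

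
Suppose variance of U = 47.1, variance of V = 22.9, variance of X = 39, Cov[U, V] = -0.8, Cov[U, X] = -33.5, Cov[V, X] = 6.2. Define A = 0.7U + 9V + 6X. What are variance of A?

variance of A = a²·variance of U + b²·variance of V + c²·variance of X + 2ab·Cov[U, V] + 2ac·Cov[U, X] + 2bc·Cov[V, X], with a = 0.7, b = 9, c = 6.
= 23.079 + 1854.9 + 1404 + (-10.08) + (-281.4) + 669.6
= 3660.099.

variance of A = 3660.099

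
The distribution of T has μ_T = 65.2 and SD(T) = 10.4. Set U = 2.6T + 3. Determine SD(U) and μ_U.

U = 2.6T + 3 is linear with a = 2.6, b = 3.
SD(U) = |a|·SD(T) = |2.6|·10.4 = 27.04.
μ_U = a·μ_T + b = 2.6·65.2 + 3 = 172.52.

SD(U) = 27.04, μ_U = 172.52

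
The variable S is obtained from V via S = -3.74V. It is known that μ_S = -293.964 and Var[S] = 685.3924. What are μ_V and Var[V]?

μ_V = 78.6, Var[V] = 49

From S = -3.74V: μ_S = a·μ_V + b, so μ_V = (μ_S − b)/a = (-293.964 − 0)/(-3.74) = 78.6.
Var[S] = a²·Var[V], so Var[V] = 685.3924/(-3.74)² = 49.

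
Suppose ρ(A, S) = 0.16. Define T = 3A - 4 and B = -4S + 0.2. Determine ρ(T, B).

ρ(T, B) = -0.16

Linear rescalings preserve |correlation|; the slopes 3 and -4 have opposite signs, so the correlation flips sign: ρ(T, B) = −ρ(A, S) = -0.16.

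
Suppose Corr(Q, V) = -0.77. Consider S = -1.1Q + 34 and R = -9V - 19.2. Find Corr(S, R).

Linear rescalings preserve correlation up to sign; here the slopes -1.1 and -9 have the same sign, so Corr(S, R) = Corr(Q, V) = -0.77.

Corr(S, R) = -0.77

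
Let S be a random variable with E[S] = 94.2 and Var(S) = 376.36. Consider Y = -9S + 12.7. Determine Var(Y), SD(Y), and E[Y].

Var(Y) = 30485.16, SD(Y) = 174.6, E[Y] = -835.1

Y = -9S + 12.7 is linear with a = -9, b = 12.7.
Var(Y) = a²·Var(S) = (-9)²·376.36 = 30485.16 (the additive constant 12.7 does not affect variance).
SD(S) = √376.36 = 19.4.
SD(Y) = |a|·SD(S) = |-9|·19.4 = 174.6.
E[Y] = a·E[S] + b = (-9)·94.2 + 12.7 = -835.1.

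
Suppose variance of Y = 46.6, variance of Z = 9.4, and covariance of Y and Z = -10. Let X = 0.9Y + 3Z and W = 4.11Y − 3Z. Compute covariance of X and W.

By bilinearity, covariance of X and W = ac·variance of Y + bd·variance of Z + (ad+bc)·covariance of Y and Z, with a=0.9, b=3, c=4.11, d=-3.
ac·variance of Y = 0.9·4.11·46.6 = 172.3734
bd·variance of Z = 3·(-3)·9.4 = -84.6
(ad+bc)·covariance of Y and Z = (9.63)·(-10) = -96.3
covariance of X and W = 172.3734 + (-84.6) + (-96.3) = -8.5266.

covariance of X and W = -8.5266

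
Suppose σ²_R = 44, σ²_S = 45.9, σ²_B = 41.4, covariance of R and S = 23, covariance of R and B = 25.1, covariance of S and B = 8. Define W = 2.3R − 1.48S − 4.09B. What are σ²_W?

σ²_W = 493.8785

σ²_W = a²·σ²_R + b²·σ²_S + c²·σ²_B + 2ab·covariance of R and S + 2ac·covariance of R and B + 2bc·covariance of S and B, with a = 2.3, b = -1.48, c = -4.09.
= 232.76 + 100.53936 + 692.54334 + (-156.584) + (-472.2314) + 96.8512
= 493.8785.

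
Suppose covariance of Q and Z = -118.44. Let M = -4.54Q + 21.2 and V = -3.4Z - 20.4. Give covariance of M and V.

covariance of M and V = a·c·covariance of Q and Z = (-4.54)·(-3.4)·(-118.44) = -1828.23984. Additive constants drop out.

covariance of M and V = -1828.23984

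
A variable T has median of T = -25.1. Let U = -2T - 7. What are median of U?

A linear map preserves order up to sign, so median of U = a·median of T + b = (-2)·(-25.1) + (-7) = 43.2.

median of U = 43.2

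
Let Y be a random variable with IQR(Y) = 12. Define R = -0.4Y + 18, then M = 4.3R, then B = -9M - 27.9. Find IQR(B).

IQR(R) = |-0.4|·12 = 4.8.
IQR(M) = |4.3|·4.8 = 20.64.
IQR(B) = |-9|·20.64 = 185.76.

IQR(B) = 185.76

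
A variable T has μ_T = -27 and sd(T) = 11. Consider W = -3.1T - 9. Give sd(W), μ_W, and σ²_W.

sd(W) = 34.1, μ_W = 74.7, σ²_W = 1162.81

W = -3.1T - 9 is linear with a = -3.1, b = -9.
sd(W) = |a|·sd(T) = |-3.1|·11 = 34.1.
μ_W = a·μ_T + b = (-3.1)·(-27) + (-9) = 74.7.
σ²_T = 11² = 121.
σ²_W = a²·σ²_T = (-3.1)²·121 = 1162.81 (the additive constant -9 does not affect variance).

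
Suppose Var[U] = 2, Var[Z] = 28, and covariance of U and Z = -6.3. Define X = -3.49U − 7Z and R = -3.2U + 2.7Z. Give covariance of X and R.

By bilinearity, covariance of X and R = ac·Var[U] + bd·Var[Z] + (ad+bc)·covariance of U and Z, with a=-3.49, b=-7, c=-3.2, d=2.7.
ac·Var[U] = (-3.49)·(-3.2)·2 = 22.336
bd·Var[Z] = (-7)·2.7·28 = -529.2
(ad+bc)·covariance of U and Z = (12.977)·(-6.3) = -81.7551
covariance of X and R = 22.336 + (-529.2) + (-81.7551) = -588.6191.

covariance of X and R = -588.6191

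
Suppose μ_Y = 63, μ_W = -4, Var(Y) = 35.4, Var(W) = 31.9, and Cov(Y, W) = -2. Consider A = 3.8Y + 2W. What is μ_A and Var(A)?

μ_A = 231.4, Var(A) = 608.376

μ_A = 3.8·μ_Y + 2·μ_W = 3.8·63 + 2·(-4) = 231.4.
Var(A) = a²·Var(Y) + b²·Var(W) + 2ab·Cov(Y, W) with a = 3.8, b = 2.
= 3.8²·35.4 + 2²·31.9 + 2·3.8·2·(-2)
= 511.176 + 127.6 + (-30.4) = 608.376.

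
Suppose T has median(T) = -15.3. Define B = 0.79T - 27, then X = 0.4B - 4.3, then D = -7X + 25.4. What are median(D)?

median(D) = 164.9436

median(B) = 0.79·(-15.3) + (-27) = -39.087.
median(X) = 0.4·(-39.087) + (-4.3) = -19.9348.
median(D) = (-7)·(-19.9348) + 25.4 = 164.9436.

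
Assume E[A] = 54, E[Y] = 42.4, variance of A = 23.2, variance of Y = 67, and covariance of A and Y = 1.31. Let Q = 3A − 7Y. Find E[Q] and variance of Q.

E[Q] = 3·E[A] + (-7)·E[Y] = 3·54 + (-7)·42.4 = -134.8.
variance of Q = a²·variance of A + b²·variance of Y + 2ab·covariance of A and Y with a = 3, b = -7.
= 3²·23.2 + (-7)²·67 + 2·3·(-7)·1.31
= 208.8 + 3283 + (-55.02) = 3436.78.

E[Q] = -134.8, variance of Q = 3436.78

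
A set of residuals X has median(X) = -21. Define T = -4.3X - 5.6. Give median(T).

median(T) = 84.7

A linear map preserves order up to sign, so median(T) = a·median(X) + b = (-4.3)·(-21) + (-5.6) = 84.7.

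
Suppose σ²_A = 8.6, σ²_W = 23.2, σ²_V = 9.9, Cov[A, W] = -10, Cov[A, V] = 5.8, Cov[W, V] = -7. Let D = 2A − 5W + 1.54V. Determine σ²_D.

σ²_D = 981.40684

σ²_D = a²·σ²_A + b²·σ²_W + c²·σ²_V + 2ab·Cov[A, W] + 2ac·Cov[A, V] + 2bc·Cov[W, V], with a = 2, b = -5, c = 1.54.
= 34.4 + 580 + 23.47884 + 200 + 35.728 + 107.8
= 981.40684.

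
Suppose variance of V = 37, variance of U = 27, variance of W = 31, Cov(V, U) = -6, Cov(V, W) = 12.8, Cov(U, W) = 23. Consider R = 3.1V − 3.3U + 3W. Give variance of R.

variance of R = 834.04

variance of R = a²·variance of V + b²·variance of U + c²·variance of W + 2ab·Cov(V, U) + 2ac·Cov(V, W) + 2bc·Cov(U, W), with a = 3.1, b = -3.3, c = 3.
= 355.57 + 294.03 + 279 + 122.76 + 238.08 + (-455.4)
= 834.04.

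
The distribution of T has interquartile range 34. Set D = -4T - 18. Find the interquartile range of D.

Under D = aT + b, IQR(D) = |a|·IQR(T) = |-4|·34 = 136 (shifts cancel; spread scales by |a|).

IQR(D) = 136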